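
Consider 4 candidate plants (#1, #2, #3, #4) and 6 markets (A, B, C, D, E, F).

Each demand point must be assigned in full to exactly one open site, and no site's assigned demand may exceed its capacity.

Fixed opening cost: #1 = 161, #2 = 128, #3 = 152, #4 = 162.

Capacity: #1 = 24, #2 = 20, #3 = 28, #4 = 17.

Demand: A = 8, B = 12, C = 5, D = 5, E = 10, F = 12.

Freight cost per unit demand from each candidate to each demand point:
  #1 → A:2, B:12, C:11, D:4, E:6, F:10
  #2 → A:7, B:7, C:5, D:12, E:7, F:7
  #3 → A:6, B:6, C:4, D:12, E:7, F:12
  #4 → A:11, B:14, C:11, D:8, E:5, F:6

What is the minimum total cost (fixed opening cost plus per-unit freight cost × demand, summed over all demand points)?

713

Open {#1, #2, #3}; cheapest assignment that respects the capacities:
  #1 (cap 24, load 23): A, D, E — cost 8×2 + 5×4 + 10×6 = 96
  #2 (cap 20, load 12): F — cost 12×7 = 84
  #3 (cap 28, load 17): B, C — cost 12×6 + 5×4 = 92
  Shipping 272, fixed 441 → total 713.
  Any other capacity-feasible assignment to {#1, #2, #3} ships for at least 272.
Compare {#1, #2, #4}: its best feasible assignment gives total 728.
Compare {#1, #3, #4}: its best feasible assignment gives total 735.
Every other set of open sites that can feasibly serve all demand totals ≥ 728 even under its best assignment. Minimum: 713.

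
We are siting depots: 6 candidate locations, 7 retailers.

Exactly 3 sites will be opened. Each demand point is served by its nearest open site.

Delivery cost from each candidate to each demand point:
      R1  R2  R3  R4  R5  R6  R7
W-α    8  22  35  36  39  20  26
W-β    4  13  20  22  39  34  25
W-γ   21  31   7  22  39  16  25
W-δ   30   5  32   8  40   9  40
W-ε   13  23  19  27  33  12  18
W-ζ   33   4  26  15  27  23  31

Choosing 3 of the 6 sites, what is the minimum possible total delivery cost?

Open {W-γ, W-δ, W-ε}.
  R1→W-ε 13, R2→W-δ 5, R3→W-γ 7, R4→W-δ 8, R5→W-ε 33, R6→W-δ 9, R7→W-ε 18  ⇒ total 93.
Compare {W-β, W-δ, W-ε}: total 96.
Compare {W-γ, W-ε, W-ζ}: total 96.
No size-3 selection does better; minimum is 93.

93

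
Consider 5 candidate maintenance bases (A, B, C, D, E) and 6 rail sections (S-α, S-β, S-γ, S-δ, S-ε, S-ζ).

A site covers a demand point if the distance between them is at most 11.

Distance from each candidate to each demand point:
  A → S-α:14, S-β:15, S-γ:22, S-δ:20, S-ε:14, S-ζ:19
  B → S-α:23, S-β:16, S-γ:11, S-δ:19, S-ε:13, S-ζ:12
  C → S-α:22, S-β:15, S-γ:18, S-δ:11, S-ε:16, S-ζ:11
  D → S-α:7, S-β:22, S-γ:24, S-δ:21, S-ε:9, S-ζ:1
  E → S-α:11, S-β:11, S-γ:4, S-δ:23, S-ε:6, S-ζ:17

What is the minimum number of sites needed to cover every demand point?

2

Coverage sets (demand points within 11 of each site):
  A: {}
  B: {S-γ}
  C: {S-δ, S-ζ}
  D: {S-α, S-ε, S-ζ}
  E: {S-α, S-β, S-γ, S-ε}
No single site covers all 6 demand points.
But {C, E} covers everything, so the minimum is 2.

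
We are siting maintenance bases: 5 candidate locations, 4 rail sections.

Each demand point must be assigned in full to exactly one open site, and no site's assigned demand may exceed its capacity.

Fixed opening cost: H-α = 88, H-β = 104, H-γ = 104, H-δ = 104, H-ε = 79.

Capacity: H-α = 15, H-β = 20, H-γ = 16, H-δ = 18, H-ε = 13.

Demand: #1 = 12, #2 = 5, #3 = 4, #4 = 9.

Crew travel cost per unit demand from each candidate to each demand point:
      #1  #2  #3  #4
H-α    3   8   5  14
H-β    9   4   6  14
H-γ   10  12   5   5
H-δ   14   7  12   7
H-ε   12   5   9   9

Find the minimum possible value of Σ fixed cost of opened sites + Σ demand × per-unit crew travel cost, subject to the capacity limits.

374

Open {H-α, H-δ}; cheapest assignment that respects the capacities:
  H-α (cap 15, load 12): #1 — cost 12×3 = 36
  H-δ (cap 18, load 18): #2, #3, #4 — cost 5×7 + 4×12 + 9×7 = 146
  Shipping 182, fixed 192 → total 374.
  Any other capacity-feasible assignment to {H-α, H-δ} ships for at least 182.
Compare {H-α, H-γ, H-ε}: its best feasible assignment gives total 397.
Compare {H-α, H-β}: its best feasible assignment gives total 398.
Every other set of open sites that can feasibly serve all demand totals ≥ 397 even under its best assignment. Minimum: 374.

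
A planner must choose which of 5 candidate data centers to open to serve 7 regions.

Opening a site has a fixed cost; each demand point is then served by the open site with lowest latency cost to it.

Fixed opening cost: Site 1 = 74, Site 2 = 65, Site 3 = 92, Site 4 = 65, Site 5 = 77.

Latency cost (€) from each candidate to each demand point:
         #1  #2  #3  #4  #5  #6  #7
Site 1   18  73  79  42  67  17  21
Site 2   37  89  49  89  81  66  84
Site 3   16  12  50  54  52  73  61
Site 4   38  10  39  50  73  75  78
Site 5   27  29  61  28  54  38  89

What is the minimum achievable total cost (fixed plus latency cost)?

353

Open {Site 1, Site 4}: assign each demand point to its cheapest open site.
  #1→Site 1 18, #2→Site 4 10, #3→Site 4 39, #4→Site 1 42, #5→Site 1 67, #6→Site 1 17, #7→Site 1 21
  latency cost 214, fixed 139 → total 353.
Compare {Site 1, Site 3}: latency cost 210 + fixed 166 = 376.
Compare {Site 1, Site 5}: latency cost 228 + fixed 151 = 379.
Compare {Site 1}: latency cost 317 + fixed 74 = 391.
All other subsets cost ≥ 376. Minimum total cost: 353.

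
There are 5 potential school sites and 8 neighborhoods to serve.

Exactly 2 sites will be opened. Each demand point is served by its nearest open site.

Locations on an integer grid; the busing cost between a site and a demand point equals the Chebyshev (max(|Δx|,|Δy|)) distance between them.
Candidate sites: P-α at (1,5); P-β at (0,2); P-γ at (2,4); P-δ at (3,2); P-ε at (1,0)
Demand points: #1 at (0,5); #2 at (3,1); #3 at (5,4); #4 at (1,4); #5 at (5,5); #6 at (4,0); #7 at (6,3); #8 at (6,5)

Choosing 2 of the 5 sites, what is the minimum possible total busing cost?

16

Open {P-α, P-δ}.
  #1→P-α 1, #2→P-δ 1, #3→P-δ 2, #4→P-α 1, #5→P-δ 3, #6→P-δ 2, #7→P-δ 3, #8→P-δ 3  ⇒ total 16.
Compare {P-γ, P-δ}: total 17.
Compare {P-β, P-δ}: total 19.
No size-2 selection does better; minimum is 16.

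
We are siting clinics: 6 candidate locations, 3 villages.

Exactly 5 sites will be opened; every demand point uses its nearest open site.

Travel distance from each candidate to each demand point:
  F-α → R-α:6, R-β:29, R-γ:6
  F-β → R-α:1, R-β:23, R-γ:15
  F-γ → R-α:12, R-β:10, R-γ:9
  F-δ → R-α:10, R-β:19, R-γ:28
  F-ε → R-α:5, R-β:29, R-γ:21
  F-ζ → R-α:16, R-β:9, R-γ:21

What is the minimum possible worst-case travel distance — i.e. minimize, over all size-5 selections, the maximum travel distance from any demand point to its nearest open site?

Open {F-α, F-β, F-γ, F-δ, F-ζ}.
  Farthest demand point is R-β at travel distance 9 (to F-ζ); all others are ≤ 9.
With {F-α, F-β, F-γ, F-ε, F-ζ} the worst case is 9.
With {F-α, F-β, F-δ, F-ε, F-ζ} the worst case is 9.
No size-5 selection achieves below 9.

9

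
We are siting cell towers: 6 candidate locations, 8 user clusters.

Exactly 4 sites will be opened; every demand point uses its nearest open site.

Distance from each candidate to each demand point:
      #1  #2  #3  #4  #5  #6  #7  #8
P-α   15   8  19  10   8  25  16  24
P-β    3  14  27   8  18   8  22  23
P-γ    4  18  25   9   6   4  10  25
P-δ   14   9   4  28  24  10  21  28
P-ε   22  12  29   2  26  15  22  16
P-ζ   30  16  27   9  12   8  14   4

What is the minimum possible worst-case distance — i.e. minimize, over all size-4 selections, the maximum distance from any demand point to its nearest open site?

10

Open {P-α, P-γ, P-δ, P-ζ}.
  Farthest demand point is #7 at distance 10 (to P-γ); all others are ≤ 10.
With {P-β, P-γ, P-δ, P-ζ} the worst case is 10.
With {P-γ, P-δ, P-ε, P-ζ} the worst case is 10.
No size-4 selection achieves below 10.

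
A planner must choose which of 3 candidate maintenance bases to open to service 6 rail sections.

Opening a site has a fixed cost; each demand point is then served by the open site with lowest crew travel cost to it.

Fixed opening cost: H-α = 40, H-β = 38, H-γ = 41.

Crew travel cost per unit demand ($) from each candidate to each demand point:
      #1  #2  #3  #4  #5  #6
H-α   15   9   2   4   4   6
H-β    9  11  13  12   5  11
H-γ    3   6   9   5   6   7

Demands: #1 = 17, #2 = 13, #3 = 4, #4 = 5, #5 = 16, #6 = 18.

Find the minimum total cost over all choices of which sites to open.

Open {H-α, H-γ}: assign each demand point to its cheapest open site.
  #1→H-γ 17×3=51, #2→H-γ 13×6=78, #3→H-α 4×2=8, #4→H-α 5×4=20, #5→H-α 16×4=64, #6→H-α 18×6=108
  crew travel cost 329, fixed 81 → total 410.
Compare {H-α, H-β, H-γ}: crew travel cost 329 + fixed 119 = 448.
Compare {H-γ}: crew travel cost 412 + fixed 41 = 453.
Compare {H-β, H-γ}: crew travel cost 396 + fixed 79 = 475.
All other subsets cost ≥ 448. Minimum total cost: 410.

410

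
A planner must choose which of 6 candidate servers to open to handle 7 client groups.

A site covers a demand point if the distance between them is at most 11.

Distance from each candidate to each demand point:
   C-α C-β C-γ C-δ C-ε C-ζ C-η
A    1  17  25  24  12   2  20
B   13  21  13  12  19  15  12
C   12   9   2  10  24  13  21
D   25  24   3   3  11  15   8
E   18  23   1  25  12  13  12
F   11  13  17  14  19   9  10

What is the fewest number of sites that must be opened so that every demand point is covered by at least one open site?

3

Coverage sets (demand points within 11 of each site):
  A: {C-α, C-ζ}
  B: {}
  C: {C-β, C-γ, C-δ}
  D: {C-γ, C-δ, C-ε, C-η}
  E: {C-γ}
  F: {C-α, C-ζ, C-η}
No 2 sites suffice: every size-2 union leaves at least one demand point uncovered.
But {A, C, D} covers everything, so the minimum is 3.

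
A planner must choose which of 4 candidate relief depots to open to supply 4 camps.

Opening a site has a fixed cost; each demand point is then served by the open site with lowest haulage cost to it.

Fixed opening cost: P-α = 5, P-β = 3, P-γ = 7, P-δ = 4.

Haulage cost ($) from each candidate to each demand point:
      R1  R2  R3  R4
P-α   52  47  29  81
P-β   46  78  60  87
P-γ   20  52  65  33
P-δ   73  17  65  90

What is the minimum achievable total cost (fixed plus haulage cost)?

Open {P-α, P-γ, P-δ}: assign each demand point to its cheapest open site.
  R1→P-γ 20, R2→P-δ 17, R3→P-α 29, R4→P-γ 33
  haulage cost 99, fixed 16 → total 115.
Compare {P-α, P-β, P-γ, P-δ}: haulage cost 99 + fixed 19 = 118.
Compare {P-α, P-γ}: haulage cost 129 + fixed 12 = 141.
Compare {P-α, P-β, P-γ}: haulage cost 129 + fixed 15 = 144.
All other subsets cost ≥ 118. Minimum total cost: 115.

115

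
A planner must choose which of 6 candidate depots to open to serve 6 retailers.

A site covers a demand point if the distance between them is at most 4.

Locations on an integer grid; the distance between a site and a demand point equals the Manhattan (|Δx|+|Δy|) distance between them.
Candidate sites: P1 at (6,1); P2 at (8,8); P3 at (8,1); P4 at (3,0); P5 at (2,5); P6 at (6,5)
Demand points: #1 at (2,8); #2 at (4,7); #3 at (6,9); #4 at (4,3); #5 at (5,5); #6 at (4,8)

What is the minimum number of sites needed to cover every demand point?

2

Coverage sets (demand points within 4 of each site):
  P1: {#4}
  P2: {#3, #6}
  P3: {}
  P4: {#4}
  P5: {#1, #2, #4, #5}
  P6: {#2, #3, #4, #5}
No single site covers all 6 demand points.
But {P2, P5} covers everything, so the minimum is 2.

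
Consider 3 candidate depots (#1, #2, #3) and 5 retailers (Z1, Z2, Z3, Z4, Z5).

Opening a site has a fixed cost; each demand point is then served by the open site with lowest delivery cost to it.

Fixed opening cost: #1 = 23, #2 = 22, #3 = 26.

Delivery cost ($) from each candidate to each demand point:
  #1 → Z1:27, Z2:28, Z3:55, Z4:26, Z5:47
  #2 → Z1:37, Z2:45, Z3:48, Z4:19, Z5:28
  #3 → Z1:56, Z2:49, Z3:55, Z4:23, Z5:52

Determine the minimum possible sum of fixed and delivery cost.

195

Open {#1, #2}: assign each demand point to its cheapest open site.
  Z1→#1 27, Z2→#1 28, Z3→#2 48, Z4→#2 19, Z5→#2 28
  delivery cost 150, fixed 45 → total 195.
Compare {#2}: delivery cost 177 + fixed 22 = 199.
Compare {#1}: delivery cost 183 + fixed 23 = 206.
Compare {#1, #2, #3}: delivery cost 150 + fixed 71 = 221.
All other subsets cost ≥ 199. Minimum total cost: 195.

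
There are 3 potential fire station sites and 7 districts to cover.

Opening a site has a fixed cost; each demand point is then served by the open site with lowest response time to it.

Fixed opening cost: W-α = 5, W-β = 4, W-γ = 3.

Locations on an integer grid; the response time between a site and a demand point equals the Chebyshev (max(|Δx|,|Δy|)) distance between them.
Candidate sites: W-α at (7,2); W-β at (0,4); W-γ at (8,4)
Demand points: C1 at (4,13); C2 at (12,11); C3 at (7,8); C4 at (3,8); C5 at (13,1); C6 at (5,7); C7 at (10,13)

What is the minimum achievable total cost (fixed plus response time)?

45

Open {W-γ}: assign each demand point to its cheapest open site.
  C1→W-γ 9, C2→W-γ 7, C3→W-γ 4, C4→W-γ 5, C5→W-γ 5, C6→W-γ 3, C7→W-γ 9
  response time 42, fixed 3 → total 45.
Compare {W-β, W-γ}: response time 41 + fixed 7 = 48.
Compare {W-α, W-γ}: response time 42 + fixed 8 = 50.
Compare {W-α, W-β, W-γ}: response time 41 + fixed 12 = 53.
All other subsets cost ≥ 48. Minimum total cost: 45.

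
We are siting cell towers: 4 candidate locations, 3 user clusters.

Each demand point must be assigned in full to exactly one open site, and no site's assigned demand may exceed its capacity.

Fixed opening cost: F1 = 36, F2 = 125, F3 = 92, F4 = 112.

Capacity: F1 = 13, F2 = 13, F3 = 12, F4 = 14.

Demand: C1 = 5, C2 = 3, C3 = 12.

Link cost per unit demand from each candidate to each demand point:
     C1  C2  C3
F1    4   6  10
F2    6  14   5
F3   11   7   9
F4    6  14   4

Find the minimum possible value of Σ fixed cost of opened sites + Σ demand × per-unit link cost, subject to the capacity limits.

234

Open {F1, F4}; cheapest assignment that respects the capacities:
  F1 (cap 13, load 8): C1, C2 — cost 5×4 + 3×6 = 38
  F4 (cap 14, load 12): C3 — cost 12×4 = 48
  Shipping 86, fixed 148 → total 234.
  Any other capacity-feasible assignment to {F1, F4} ships for at least 86.
Compare {F1, F2}: its best feasible assignment gives total 259.
Compare {F1, F3}: its best feasible assignment gives total 274.
Every other set of open sites that can feasibly serve all demand totals ≥ 259 even under its best assignment. Minimum: 234.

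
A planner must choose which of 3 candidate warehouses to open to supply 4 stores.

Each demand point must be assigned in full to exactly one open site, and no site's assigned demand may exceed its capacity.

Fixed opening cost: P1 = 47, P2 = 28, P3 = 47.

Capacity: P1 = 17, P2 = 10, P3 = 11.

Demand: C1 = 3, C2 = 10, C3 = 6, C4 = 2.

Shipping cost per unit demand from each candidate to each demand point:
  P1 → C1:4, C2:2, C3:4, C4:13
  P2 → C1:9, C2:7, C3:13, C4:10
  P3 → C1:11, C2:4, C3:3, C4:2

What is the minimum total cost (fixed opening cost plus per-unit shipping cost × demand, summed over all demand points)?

148

Open {P1, P3}; cheapest assignment that respects the capacities:
  P1 (cap 17, load 13): C1, C2 — cost 3×4 + 10×2 = 32
  P3 (cap 11, load 8): C3, C4 — cost 6×3 + 2×2 = 22
  Shipping 54, fixed 94 → total 148.
  Any other capacity-feasible assignment to {P1, P3} ships for at least 54.
Compare {P1, P2}: its best feasible assignment gives total 166.
Compare {P1, P2, P3}: its best feasible assignment gives total 176.
Every other set of open sites that can feasibly serve all demand totals ≥ 166 even under its best assignment. Minimum: 148.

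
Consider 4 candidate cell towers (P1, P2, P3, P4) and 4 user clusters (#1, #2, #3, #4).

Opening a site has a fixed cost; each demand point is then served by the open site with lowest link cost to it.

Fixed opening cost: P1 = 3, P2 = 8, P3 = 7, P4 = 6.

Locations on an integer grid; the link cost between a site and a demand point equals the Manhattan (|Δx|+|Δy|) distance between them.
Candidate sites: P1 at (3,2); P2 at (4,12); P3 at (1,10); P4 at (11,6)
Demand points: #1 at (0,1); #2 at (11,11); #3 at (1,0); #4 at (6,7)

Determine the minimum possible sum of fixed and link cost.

28

Open {P1, P4}: assign each demand point to its cheapest open site.
  #1→P1 4, #2→P4 5, #3→P1 4, #4→P4 6
  link cost 19, fixed 9 → total 28.
Compare {P1, P2}: link cost 23 + fixed 11 = 34.
Compare {P1, P3, P4}: link cost 19 + fixed 16 = 35.
Compare {P1}: link cost 33 + fixed 3 = 36.
All other subsets cost ≥ 34. Minimum total cost: 28.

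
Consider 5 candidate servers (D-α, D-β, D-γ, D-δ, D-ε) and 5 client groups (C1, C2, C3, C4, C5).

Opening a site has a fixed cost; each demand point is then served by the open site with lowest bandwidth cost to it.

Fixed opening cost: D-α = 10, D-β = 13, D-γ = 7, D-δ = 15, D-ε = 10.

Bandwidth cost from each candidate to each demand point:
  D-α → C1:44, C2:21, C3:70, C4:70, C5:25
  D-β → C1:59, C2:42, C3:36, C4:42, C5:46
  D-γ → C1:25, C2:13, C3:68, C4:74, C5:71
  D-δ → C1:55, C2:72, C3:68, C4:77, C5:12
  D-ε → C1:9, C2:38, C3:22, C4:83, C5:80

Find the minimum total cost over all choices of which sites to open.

143

Open {D-β, D-γ, D-δ, D-ε}: assign each demand point to its cheapest open site.
  C1→D-ε 9, C2→D-γ 13, C3→D-ε 22, C4→D-β 42, C5→D-δ 12
  bandwidth cost 98, fixed 45 → total 143.
Compare {D-α, D-β, D-γ, D-ε}: bandwidth cost 111 + fixed 40 = 151.
Compare {D-α, D-β, D-ε}: bandwidth cost 119 + fixed 33 = 152.
Compare {D-α, D-β, D-γ, D-δ, D-ε}: bandwidth cost 98 + fixed 55 = 153.
All other subsets cost ≥ 151. Minimum total cost: 143.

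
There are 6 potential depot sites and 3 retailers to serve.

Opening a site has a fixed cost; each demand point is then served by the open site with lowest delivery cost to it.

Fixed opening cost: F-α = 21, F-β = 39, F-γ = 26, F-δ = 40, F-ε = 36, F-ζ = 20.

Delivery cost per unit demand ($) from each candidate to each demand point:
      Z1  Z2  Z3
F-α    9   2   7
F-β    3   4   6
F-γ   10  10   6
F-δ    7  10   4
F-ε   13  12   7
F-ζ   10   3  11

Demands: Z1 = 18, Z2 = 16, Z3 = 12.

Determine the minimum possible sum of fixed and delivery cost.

218

Open {F-α, F-β}: assign each demand point to its cheapest open site.
  Z1→F-β 18×3=54, Z2→F-α 16×2=32, Z3→F-β 12×6=72
  delivery cost 158, fixed 60 → total 218.
Compare {F-β}: delivery cost 190 + fixed 39 = 229.
Compare {F-β, F-ζ}: delivery cost 174 + fixed 59 = 233.
Compare {F-α, F-β, F-δ}: delivery cost 134 + fixed 100 = 234.
All other subsets cost ≥ 229. Minimum total cost: 218.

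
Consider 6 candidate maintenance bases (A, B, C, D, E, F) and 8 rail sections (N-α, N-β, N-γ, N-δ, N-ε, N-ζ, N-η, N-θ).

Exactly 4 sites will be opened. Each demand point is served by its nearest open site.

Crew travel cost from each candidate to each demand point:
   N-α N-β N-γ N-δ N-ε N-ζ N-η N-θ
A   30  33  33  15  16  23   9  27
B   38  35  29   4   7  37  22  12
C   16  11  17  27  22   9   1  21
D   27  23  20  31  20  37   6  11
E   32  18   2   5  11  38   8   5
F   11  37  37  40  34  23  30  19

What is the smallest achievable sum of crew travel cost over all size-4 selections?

Open {B, C, E, F}.
  N-α→F 11, N-β→C 11, N-γ→E 2, N-δ→B 4, N-ε→B 7, N-ζ→C 9, N-η→C 1, N-θ→E 5  ⇒ total 50.
Compare {A, B, C, E}: total 55.
Compare {A, C, E, F}: total 55.
No size-4 selection does better; minimum is 50.

50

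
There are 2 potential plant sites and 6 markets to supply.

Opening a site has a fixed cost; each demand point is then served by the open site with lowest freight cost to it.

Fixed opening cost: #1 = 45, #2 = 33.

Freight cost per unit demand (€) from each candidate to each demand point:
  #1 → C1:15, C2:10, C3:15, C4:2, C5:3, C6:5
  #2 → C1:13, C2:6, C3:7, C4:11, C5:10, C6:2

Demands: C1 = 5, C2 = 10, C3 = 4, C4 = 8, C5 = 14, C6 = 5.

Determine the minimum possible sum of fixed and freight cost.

Open {#1, #2}: assign each demand point to its cheapest open site.
  C1→#2 5×13=65, C2→#2 10×6=60, C3→#2 4×7=28, C4→#1 8×2=16, C5→#1 14×3=42, C6→#2 5×2=10
  freight cost 221, fixed 78 → total 299.
Compare {#1}: freight cost 318 + fixed 45 = 363.
Compare {#2}: freight cost 391 + fixed 33 = 424.

299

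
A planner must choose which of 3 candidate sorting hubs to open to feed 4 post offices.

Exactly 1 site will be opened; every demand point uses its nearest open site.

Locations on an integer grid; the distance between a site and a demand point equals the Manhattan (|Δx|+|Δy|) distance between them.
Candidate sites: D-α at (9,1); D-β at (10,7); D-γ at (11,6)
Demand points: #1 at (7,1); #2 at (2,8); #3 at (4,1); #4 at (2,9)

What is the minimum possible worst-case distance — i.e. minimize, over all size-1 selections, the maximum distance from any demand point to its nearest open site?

Open {D-β}.
  Farthest demand point is #3 at distance 12 (to D-β); all others are ≤ 12.
With {D-γ} the worst case is 12.
With {D-α} the worst case is 15.
No size-1 selection achieves below 12.

12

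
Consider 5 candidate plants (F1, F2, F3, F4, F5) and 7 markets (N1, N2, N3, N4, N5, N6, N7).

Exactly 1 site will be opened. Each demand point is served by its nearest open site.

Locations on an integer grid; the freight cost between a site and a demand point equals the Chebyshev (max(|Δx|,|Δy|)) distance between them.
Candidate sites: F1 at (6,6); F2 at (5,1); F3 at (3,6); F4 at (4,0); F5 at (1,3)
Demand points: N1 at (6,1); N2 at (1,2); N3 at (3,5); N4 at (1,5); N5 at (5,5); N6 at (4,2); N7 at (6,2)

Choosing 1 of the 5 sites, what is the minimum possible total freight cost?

19

Open {F2}.
  N1→F2 1, N2→F2 4, N3→F2 4, N4→F2 4, N5→F2 4, N6→F2 1, N7→F2 1  ⇒ total 19.
Compare {F3}: total 22.
Compare {F5}: total 22.
No size-1 selection does better; minimum is 19.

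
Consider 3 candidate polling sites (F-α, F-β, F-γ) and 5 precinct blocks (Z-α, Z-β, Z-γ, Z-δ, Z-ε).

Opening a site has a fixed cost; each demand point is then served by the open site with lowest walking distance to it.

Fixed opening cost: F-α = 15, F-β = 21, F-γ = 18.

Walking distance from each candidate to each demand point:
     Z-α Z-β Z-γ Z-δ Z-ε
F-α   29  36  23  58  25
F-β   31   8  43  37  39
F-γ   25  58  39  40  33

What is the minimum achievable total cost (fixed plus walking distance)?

Open {F-α, F-β}: assign each demand point to its cheapest open site.
  Z-α→F-α 29, Z-β→F-β 8, Z-γ→F-α 23, Z-δ→F-β 37, Z-ε→F-α 25
  walking distance 122, fixed 36 → total 158.
Compare {F-α, F-β, F-γ}: walking distance 118 + fixed 54 = 172.
Compare {F-β}: walking distance 158 + fixed 21 = 179.
Compare {F-β, F-γ}: walking distance 142 + fixed 39 = 181.
All other subsets cost ≥ 172. Minimum total cost: 158.

158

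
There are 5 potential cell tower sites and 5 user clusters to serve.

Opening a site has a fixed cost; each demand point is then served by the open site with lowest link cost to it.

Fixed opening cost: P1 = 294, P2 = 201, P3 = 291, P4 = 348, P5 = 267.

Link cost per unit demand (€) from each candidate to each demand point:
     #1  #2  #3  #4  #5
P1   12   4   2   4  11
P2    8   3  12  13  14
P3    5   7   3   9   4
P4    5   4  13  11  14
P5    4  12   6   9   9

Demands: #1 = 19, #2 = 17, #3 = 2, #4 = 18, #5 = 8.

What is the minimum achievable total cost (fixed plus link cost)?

705

Open {P3}: assign each demand point to its cheapest open site.
  #1→P3 19×5=95, #2→P3 17×7=119, #3→P3 2×3=6, #4→P3 18×9=162, #5→P3 8×4=32
  link cost 414, fixed 291 → total 705.
Compare {P1}: link cost 460 + fixed 294 = 754.
Compare {P2}: link cost 573 + fixed 201 = 774.
Compare {P5}: link cost 526 + fixed 267 = 793.
All other subsets cost ≥ 754. Minimum total cost: 705.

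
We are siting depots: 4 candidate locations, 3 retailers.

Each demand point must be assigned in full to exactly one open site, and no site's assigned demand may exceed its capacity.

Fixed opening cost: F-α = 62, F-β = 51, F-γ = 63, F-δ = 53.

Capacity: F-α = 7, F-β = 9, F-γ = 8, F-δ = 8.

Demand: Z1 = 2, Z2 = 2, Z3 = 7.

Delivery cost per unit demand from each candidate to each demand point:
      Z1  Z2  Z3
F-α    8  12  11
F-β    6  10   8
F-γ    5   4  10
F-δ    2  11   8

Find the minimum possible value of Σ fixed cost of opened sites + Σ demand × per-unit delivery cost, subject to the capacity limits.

Open {F-β, F-δ}; cheapest assignment that respects the capacities:
  F-β (cap 9, load 9): Z2, Z3 — cost 2×10 + 7×8 = 76
  F-δ (cap 8, load 2): Z1 — cost 2×2 = 4
  Shipping 80, fixed 104 → total 184.
  Any other capacity-feasible assignment to {F-β, F-δ} ships for at least 80.
Compare {F-β, F-γ}: its best feasible assignment gives total 188.
Compare {F-γ, F-δ}: its best feasible assignment gives total 190.
Every other set of open sites that can feasibly serve all demand totals ≥ 188 even under its best assignment. Minimum: 184.

184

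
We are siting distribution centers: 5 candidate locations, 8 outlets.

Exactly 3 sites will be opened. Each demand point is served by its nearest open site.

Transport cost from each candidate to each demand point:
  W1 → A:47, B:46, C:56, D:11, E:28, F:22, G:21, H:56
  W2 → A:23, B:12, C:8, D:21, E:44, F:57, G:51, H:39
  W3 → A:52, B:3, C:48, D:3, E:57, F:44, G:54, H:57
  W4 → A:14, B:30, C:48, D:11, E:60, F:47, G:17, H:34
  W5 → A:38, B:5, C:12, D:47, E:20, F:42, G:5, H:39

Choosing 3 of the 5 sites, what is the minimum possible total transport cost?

Open {W1, W4, W5}.
  A→W4 14, B→W5 5, C→W5 12, D→W1 11, E→W5 20, F→W1 22, G→W5 5, H→W4 34  ⇒ total 123.
Compare {W1, W2, W5}: total 133.
Compare {W3, W4, W5}: total 133.
No size-3 selection does better; minimum is 123.

123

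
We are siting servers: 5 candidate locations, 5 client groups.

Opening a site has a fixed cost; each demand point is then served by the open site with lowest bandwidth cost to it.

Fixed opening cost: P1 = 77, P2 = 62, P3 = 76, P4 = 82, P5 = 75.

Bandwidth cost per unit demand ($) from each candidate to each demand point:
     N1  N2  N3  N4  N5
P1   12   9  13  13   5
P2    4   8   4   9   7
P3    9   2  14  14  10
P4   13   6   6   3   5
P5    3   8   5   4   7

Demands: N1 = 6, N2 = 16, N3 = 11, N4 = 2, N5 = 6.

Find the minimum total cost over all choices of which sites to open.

298

Open {P2, P3}: assign each demand point to its cheapest open site.
  N1→P2 6×4=24, N2→P3 16×2=32, N3→P2 11×4=44, N4→P2 2×9=18, N5→P2 6×7=42
  bandwidth cost 160, fixed 138 → total 298.
Compare {P3, P5}: bandwidth cost 155 + fixed 151 = 306.
Compare {P2}: bandwidth cost 256 + fixed 62 = 318.
Compare {P5}: bandwidth cost 251 + fixed 75 = 326.
All other subsets cost ≥ 306. Minimum total cost: 298.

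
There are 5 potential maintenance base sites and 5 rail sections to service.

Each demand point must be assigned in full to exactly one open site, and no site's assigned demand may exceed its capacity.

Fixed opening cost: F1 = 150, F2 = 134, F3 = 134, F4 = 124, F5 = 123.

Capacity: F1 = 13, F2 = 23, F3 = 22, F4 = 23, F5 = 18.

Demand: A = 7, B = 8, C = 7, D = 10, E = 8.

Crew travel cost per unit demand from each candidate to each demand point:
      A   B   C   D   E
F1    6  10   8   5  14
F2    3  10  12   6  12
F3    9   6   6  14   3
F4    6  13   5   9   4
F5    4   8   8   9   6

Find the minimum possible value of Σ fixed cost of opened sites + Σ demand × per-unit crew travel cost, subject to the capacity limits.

Open {F2, F4}; cheapest assignment that respects the capacities:
  F2 (cap 23, load 18): B, D — cost 8×10 + 10×6 = 140
  F4 (cap 23, load 22): A, C, E — cost 7×6 + 7×5 + 8×4 = 109
  Shipping 249, fixed 258 → total 507.
  Any other capacity-feasible assignment to {F2, F4} ships for at least 249.
Compare {F4, F5}: its best feasible assignment gives total 510.
Compare {F3, F4}: its best feasible assignment gives total 533.
Every other set of open sites that can feasibly serve all demand totals ≥ 510 even under its best assignment. Minimum: 507.

507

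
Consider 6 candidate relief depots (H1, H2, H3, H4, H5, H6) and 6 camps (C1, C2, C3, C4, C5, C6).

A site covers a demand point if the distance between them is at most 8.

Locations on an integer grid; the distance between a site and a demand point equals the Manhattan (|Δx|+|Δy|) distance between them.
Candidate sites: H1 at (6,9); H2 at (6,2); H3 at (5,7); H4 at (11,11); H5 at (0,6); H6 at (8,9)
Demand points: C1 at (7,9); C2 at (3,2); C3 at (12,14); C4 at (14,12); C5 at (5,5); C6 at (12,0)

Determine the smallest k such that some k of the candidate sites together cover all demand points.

Coverage sets (demand points within 8 of each site):
  H1: {C1, C5}
  H2: {C1, C2, C5, C6}
  H3: {C1, C2, C5}
  H4: {C1, C3, C4}
  H5: {C2, C5}
  H6: {C1, C5}
No single site covers all 6 demand points.
But {H2, H4} covers everything, so the minimum is 2.

2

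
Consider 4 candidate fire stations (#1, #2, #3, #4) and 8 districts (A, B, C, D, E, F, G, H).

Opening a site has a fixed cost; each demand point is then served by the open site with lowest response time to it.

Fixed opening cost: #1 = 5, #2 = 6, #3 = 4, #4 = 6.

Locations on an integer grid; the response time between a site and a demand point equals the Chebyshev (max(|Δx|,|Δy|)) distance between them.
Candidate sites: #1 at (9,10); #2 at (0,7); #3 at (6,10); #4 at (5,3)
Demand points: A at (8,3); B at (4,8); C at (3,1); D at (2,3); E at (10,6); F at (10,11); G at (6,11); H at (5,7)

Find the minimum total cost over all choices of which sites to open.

Open {#3, #4}: assign each demand point to its cheapest open site.
  A→#4 3, B→#3 2, C→#4 2, D→#4 3, E→#3 4, F→#3 4, G→#3 1, H→#3 3
  response time 22, fixed 10 → total 32.
Compare {#1, #3, #4}: response time 19 + fixed 15 = 34.
Compare {#1, #4}: response time 25 + fixed 11 = 36.
Compare {#2, #3, #4}: response time 22 + fixed 16 = 38.
All other subsets cost ≥ 34. Minimum total cost: 32.

32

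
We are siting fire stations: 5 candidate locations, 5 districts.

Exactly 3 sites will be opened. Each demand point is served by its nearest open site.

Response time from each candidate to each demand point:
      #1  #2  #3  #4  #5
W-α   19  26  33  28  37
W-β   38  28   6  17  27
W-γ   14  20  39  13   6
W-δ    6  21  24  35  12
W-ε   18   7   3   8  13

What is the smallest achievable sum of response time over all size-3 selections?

Open {W-γ, W-δ, W-ε}.
  #1→W-δ 6, #2→W-ε 7, #3→W-ε 3, #4→W-ε 8, #5→W-γ 6  ⇒ total 30.
Compare {W-α, W-δ, W-ε}: total 36.
Compare {W-β, W-δ, W-ε}: total 36.
No size-3 selection does better; minimum is 30.

30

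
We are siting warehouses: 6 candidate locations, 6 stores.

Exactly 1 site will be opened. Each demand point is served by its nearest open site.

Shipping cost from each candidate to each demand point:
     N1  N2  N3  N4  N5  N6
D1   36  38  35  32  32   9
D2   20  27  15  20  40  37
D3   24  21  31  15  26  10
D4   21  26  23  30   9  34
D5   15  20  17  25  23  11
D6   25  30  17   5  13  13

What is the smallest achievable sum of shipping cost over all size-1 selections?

Open {D6}.
  N1→D6 25, N2→D6 30, N3→D6 17, N4→D6 5, N5→D6 13, N6→D6 13  ⇒ total 103.
Compare {D5}: total 111.
Compare {D3}: total 127.
No size-1 selection does better; minimum is 103.

103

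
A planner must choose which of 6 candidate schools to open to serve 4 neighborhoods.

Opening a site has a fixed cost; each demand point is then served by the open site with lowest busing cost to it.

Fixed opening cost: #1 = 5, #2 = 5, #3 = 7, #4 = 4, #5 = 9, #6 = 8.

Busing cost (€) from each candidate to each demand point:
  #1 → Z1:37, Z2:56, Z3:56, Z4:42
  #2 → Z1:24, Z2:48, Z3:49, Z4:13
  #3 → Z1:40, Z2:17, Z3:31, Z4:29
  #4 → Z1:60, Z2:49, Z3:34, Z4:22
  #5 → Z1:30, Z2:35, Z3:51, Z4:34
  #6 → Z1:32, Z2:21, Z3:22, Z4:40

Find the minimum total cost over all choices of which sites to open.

Open {#2, #6}: assign each demand point to its cheapest open site.
  Z1→#2 24, Z2→#6 21, Z3→#6 22, Z4→#2 13
  busing cost 80, fixed 13 → total 93.
Compare {#2, #3, #6}: busing cost 76 + fixed 20 = 96.
Compare {#2, #3}: busing cost 85 + fixed 12 = 97.
Compare {#2, #4, #6}: busing cost 80 + fixed 17 = 97.
All other subsets cost ≥ 96. Minimum total cost: 93.

93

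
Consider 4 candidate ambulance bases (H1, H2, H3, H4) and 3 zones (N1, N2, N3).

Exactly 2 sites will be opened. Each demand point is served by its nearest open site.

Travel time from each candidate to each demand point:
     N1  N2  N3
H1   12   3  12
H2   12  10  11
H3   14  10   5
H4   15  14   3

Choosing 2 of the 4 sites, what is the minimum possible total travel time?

18

Open {H1, H4}.
  N1→H1 12, N2→H1 3, N3→H4 3  ⇒ total 18.
Compare {H1, H3}: total 20.
Compare {H2, H4}: total 25.
No size-2 selection does better; minimum is 18.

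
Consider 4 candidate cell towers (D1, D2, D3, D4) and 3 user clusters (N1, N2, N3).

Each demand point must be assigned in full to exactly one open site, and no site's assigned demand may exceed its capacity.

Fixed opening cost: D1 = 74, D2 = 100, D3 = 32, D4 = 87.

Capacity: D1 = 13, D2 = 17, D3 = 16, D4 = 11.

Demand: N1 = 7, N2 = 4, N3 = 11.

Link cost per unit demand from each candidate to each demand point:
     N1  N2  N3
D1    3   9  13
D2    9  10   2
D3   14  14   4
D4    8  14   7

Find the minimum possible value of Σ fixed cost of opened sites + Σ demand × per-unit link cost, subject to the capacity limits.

Open {D1, D3}; cheapest assignment that respects the capacities:
  D1 (cap 13, load 11): N1, N2 — cost 7×3 + 4×9 = 57
  D3 (cap 16, load 11): N3 — cost 11×4 = 44
  Shipping 101, fixed 106 → total 207.
  Any other capacity-feasible assignment to {D1, D3} ships for at least 101.
Compare {D1, D2}: its best feasible assignment gives total 253.
Compare {D3, D4}: its best feasible assignment gives total 275.
Every other set of open sites that can feasibly serve all demand totals ≥ 253 even under its best assignment. Minimum: 207.

207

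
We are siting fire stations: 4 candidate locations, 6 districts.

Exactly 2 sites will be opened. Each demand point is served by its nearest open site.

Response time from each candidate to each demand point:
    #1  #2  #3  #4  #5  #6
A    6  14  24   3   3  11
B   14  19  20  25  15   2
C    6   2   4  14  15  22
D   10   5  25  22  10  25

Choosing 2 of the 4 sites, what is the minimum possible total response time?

29

Open {A, C}.
  #1→A 6, #2→C 2, #3→C 4, #4→A 3, #5→A 3, #6→A 11  ⇒ total 29.
Compare {B, C}: total 43.
Compare {A, B}: total 48.
No size-2 selection does better; minimum is 29.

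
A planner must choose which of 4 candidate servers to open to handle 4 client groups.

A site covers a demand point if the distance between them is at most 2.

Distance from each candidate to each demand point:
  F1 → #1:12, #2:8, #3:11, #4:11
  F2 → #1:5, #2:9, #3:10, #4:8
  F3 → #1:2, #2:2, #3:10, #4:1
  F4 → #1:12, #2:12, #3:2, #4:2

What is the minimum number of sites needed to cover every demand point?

Coverage sets (demand points within 2 of each site):
  F1: {}
  F2: {}
  F3: {#1, #2, #4}
  F4: {#3, #4}
No single site covers all 4 demand points.
But {F3, F4} covers everything, so the minimum is 2.

2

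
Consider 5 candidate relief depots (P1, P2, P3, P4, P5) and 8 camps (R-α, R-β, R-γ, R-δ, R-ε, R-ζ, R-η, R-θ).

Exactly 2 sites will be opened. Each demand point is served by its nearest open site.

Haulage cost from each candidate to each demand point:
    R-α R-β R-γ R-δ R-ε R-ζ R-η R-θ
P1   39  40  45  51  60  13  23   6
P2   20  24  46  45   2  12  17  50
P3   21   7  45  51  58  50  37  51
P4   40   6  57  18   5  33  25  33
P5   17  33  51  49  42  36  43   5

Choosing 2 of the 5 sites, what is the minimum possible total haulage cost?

154

Open {P2, P4}.
  R-α→P2 20, R-β→P4 6, R-γ→P2 46, R-δ→P4 18, R-ε→P2 2, R-ζ→P2 12, R-η→P2 17, R-θ→P4 33  ⇒ total 154.
Compare {P1, P4}: total 155.
Compare {P4, P5}: total 160.
No size-2 selection does better; minimum is 154.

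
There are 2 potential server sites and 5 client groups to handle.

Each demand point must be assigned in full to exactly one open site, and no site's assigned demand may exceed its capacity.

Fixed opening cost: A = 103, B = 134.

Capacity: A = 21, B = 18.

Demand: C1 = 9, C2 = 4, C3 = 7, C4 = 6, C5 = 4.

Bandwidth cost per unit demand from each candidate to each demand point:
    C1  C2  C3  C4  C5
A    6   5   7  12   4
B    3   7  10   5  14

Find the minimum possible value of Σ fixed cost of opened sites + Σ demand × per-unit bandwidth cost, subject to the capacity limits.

Open {A, B}; cheapest assignment that respects the capacities:
  A (cap 21, load 15): C2, C3, C5 — cost 4×5 + 7×7 + 4×4 = 85
  B (cap 18, load 15): C1, C4 — cost 9×3 + 6×5 = 57
  Shipping 142, fixed 237 → total 379.
  Any other capacity-feasible assignment to {A, B} ships for at least 142.
Total demand is 30 and no other set of sites has combined capacity ≥ 30, so {A, B} is the only feasible choice of open sites. Minimum: 379.

379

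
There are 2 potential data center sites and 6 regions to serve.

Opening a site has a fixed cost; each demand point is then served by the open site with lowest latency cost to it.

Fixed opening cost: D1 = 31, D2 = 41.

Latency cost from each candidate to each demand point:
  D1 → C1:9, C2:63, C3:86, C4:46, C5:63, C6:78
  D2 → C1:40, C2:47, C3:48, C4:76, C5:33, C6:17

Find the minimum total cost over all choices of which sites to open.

Open {D1, D2}: assign each demand point to its cheapest open site.
  C1→D1 9, C2→D2 47, C3→D2 48, C4→D1 46, C5→D2 33, C6→D2 17
  latency cost 200, fixed 72 → total 272.
Compare {D2}: latency cost 261 + fixed 41 = 302.
Compare {D1}: latency cost 345 + fixed 31 = 376.

272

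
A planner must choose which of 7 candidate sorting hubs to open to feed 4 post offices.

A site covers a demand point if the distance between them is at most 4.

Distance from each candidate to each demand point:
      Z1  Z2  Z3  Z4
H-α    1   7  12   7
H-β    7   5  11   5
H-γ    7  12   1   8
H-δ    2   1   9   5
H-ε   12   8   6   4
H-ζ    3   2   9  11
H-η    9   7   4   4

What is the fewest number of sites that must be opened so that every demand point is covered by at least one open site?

Coverage sets (demand points within 4 of each site):
  H-α: {Z1}
  H-β: {}
  H-γ: {Z3}
  H-δ: {Z1, Z2}
  H-ε: {Z4}
  H-ζ: {Z1, Z2}
  H-η: {Z3, Z4}
No single site covers all 4 demand points.
But {H-δ, H-η} covers everything, so the minimum is 2.

2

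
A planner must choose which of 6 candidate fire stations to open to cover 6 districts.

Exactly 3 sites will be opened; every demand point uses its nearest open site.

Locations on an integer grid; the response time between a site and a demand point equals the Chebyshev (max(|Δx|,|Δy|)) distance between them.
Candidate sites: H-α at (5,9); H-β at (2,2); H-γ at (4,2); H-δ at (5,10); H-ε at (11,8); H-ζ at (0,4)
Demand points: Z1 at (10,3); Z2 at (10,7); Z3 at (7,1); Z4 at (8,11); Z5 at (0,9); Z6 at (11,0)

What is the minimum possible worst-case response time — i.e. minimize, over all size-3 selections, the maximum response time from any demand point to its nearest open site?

7

Open {H-α, H-β, H-γ}.
  Farthest demand point is Z6 at response time 7 (to H-γ); all others are ≤ 7.
With {H-α, H-γ, H-δ} the worst case is 7.
With {H-α, H-γ, H-ε} the worst case is 7.
No size-3 selection achieves below 7.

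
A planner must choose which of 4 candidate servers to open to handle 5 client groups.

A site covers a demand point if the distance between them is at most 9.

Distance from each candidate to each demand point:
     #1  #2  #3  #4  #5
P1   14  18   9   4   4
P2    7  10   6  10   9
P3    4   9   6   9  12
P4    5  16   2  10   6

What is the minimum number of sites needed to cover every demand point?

2

Coverage sets (demand points within 9 of each site):
  P1: {#3, #4, #5}
  P2: {#1, #3, #5}
  P3: {#1, #2, #3, #4}
  P4: {#1, #3, #5}
No single site covers all 5 demand points.
But {P1, P3} covers everything, so the minimum is 2.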